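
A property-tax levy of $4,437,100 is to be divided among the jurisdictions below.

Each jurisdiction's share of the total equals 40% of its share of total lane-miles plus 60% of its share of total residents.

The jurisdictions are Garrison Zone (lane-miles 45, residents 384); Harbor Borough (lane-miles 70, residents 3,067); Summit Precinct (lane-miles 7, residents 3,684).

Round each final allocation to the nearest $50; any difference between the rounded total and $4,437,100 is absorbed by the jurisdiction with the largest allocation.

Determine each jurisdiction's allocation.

Garrison Zone: $797,950 · Harbor Borough: $2,162,700 · Summit Precinct: $1,476,450

Totals — lane-miles 122, residents 7,135.
Combined weights (40% lane-miles + 60% residents): Garrison Zone 0.1798; Harbor Borough 0.4874; Summit Precinct 0.3327.
Pro-rata amounts: Garrison Zone 797,934.80; Harbor Borough 2,162,730.84; Summit Precinct 1,476,434.36.
At nearest $50: Garrison Zone $797,950; Harbor Borough $2,162,750; Summit Precinct $1,476,450. Sum = $4,437,150.
Difference $4,437,100 − $4,437,150 = −$50 applied to largest allocation (Harbor Borough): Harbor Borough becomes $2,162,700.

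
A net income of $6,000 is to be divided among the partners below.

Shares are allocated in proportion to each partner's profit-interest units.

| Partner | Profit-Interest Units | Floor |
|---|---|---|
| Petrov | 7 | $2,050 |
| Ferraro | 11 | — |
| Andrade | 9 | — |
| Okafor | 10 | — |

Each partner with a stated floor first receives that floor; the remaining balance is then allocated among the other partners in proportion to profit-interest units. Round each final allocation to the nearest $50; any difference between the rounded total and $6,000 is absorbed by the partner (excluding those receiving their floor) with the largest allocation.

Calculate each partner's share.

Petrov: $2,050; Ferraro: $1,450; Andrade: $1,200; Okafor: $1,300

Fund the minimums — Petrov $2,050. Balance $3,950.
Balance split over remaining profit-interest units 30: Ferraro 1,448.33 → $1,450; Andrade 1,185.00 → $1,200; Okafor 1,316.67 → $1,300.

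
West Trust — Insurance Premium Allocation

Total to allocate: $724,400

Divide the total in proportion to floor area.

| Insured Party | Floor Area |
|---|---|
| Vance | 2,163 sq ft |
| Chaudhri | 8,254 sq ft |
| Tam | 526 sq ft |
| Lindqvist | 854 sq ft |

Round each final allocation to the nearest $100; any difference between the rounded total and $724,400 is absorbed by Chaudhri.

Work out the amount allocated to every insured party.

Sum of floor area: 11,797.
Raw shares: Vance 2,163/11,797 × $724,400 = 132,819.97; Chaudhri 8,254/11,797 × $724,400 = 506,840.52; Tam 526/11,797 × $724,400 = 32,299.26; Lindqvist 854/11,797 × $724,400 = 52,440.25.
At nearest $100: Vance $132,800; Chaudhri $506,800; Tam $32,300; Lindqvist $52,400. Sum = $724,300.
Difference $724,400 − $724,300 = +$100 applied to Chaudhri: Chaudhri becomes $506,900.

Vance: $132,800; Chaudhri: $506,900; Tam: $32,300; Lindqvist: $52,400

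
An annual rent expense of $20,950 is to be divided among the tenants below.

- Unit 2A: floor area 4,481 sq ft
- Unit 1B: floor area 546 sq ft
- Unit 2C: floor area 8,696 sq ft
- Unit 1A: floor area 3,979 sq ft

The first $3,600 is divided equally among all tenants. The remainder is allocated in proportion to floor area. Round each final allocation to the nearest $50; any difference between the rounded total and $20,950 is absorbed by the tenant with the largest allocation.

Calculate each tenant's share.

Unit 2A: $5,300 | Unit 1B: $1,450 | Unit 2C: $9,400 | Unit 1A: $4,800

First tranche $3,600 split equally: $900 each.
Remainder $17,350 by floor area (total 17,702): Unit 2A 4,391.90 → $4,400; Unit 1B 535.14 → $550; Unit 2C 8,523.08 → $8,500; Unit 1A 3,899.88 → $3,900.
Totals: Unit 2A $900 + $4,400 = $5,300; Unit 1B $900 + $550 = $1,450; Unit 2C $900 + $8,500 = $9,400; Unit 1A $900 + $3,900 = $4,800.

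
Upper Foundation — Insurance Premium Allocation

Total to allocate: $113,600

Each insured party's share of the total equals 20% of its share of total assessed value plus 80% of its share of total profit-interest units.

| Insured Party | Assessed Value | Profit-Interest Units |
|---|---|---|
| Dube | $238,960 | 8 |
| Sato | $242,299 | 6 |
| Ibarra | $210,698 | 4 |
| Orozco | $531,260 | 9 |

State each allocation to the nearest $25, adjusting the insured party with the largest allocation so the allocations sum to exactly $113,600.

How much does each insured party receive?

Dube: $31,375 | Sato: $24,700 | Ibarra: $17,375 | Orozco: $40,150

Assessed value total 1,223,217; profit-interest units total 27.
Composite weights (20% assessed value + 80% profit-interest units): Dube 0.2761; Sato 0.2174; Ibarra 0.1530; Orozco 0.3535.
Pro-rata amounts: Dube 31,365.84; Sato 24,696.01; Ibarra 17,377.20; Orozco 40,160.94.
Rounded to nearest $25: Dube $31,375; Sato $24,700; Ibarra $17,375; Orozco $40,150. Sum = $113,600.
No rounding difference to absorb.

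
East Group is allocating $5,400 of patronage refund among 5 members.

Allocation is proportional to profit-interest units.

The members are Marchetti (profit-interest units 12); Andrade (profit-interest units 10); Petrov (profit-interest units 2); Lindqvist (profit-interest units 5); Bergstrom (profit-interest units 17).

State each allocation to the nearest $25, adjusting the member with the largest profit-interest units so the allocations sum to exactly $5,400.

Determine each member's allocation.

Marchetti: $1,400 · Andrade: $1,175 · Petrov: $225 · Lindqvist: $575 · Bergstrom: $2,025

Sum of profit-interest units: 46.
Pro-rata amounts: Marchetti 12/46 × $5,400 = 1,408.70; Andrade 10/46 × $5,400 = 1,173.91; Petrov 2/46 × $5,400 = 234.78; Lindqvist 5/46 × $5,400 = 586.96; Bergstrom 17/46 × $5,400 = 1,995.65.
Rounded to nearest $25: Marchetti $1,400; Andrade $1,175; Petrov $225; Lindqvist $575; Bergstrom $2,000. Sum = $5,375.
Difference $5,400 − $5,375 = +$25 applied to largest profit-interest units (Bergstrom): Bergstrom becomes $2,025.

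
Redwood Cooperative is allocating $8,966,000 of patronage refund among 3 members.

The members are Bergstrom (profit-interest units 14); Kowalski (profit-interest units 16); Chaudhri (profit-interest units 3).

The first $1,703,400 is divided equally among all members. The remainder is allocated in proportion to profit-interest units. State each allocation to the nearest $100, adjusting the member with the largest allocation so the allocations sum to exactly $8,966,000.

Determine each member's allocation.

Bergstrom: $3,648,900 · Kowalski: $4,089,100 · Chaudhri: $1,228,000

First tranche $1,703,400 split equally: $567,800 each.
Remainder $7,262,600 by profit-interest units (total 33): Bergstrom 3,081,103.03 → $3,081,100; Kowalski 3,521,260.61 → $3,521,300; Chaudhri 660,236.36 → $660,200.
Totals: Bergstrom $567,800 + $3,081,100 = $3,648,900; Kowalski $567,800 + $3,521,300 = $4,089,100; Chaudhri $567,800 + $660,200 = $1,228,000.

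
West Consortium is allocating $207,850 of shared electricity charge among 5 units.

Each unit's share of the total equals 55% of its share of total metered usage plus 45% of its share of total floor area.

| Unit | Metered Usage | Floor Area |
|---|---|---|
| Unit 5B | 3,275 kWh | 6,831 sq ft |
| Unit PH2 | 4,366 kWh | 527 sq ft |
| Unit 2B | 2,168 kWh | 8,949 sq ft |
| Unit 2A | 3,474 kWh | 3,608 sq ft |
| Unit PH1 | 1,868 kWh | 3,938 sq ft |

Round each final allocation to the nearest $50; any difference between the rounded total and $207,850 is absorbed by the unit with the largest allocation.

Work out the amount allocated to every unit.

Totals — metered usage 15,151, floor area 23,853.
Composite weights (55% metered usage + 45% floor area): Unit 5B 0.2478; Unit PH2 0.1684; Unit 2B 0.2475; Unit 2A 0.1942; Unit PH1 0.1421.
Unrounded shares: Unit 5B 51,496.32; Unit PH2 35,008.87; Unit 2B 51,448.88; Unit 2A 40,359.77; Unit PH1 29,536.16.
At nearest $50: Unit 5B $51,500; Unit PH2 $35,000; Unit 2B $51,450; Unit 2A $40,350; Unit PH1 $29,550. Sum = $207,850.
Rounded total matches; no reconciliation needed.

Unit 5B: $51,500 · Unit PH2: $35,000 · Unit 2B: $51,450 · Unit 2A: $40,350 · Unit PH1: $29,550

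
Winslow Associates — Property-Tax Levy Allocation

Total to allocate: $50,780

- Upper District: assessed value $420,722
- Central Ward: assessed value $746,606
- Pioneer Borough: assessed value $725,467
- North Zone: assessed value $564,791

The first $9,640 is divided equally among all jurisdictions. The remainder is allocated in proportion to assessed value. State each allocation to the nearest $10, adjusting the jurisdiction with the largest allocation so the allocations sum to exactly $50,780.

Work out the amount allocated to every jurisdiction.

Upper District: $9,450 · Central Ward: $14,920 · Pioneer Borough: $14,550 · North Zone: $11,860

Equal tier: $9,640 ÷ 4 = $2,410 apiece.
Remainder $41,140 by assessed value (total 2,457,586): Upper District 7,042.89 → $7,040; Central Ward 12,498.19 → $12,500; Pioneer Borough 12,144.32 → $12,140; North Zone 9,454.60 → $9,450.
Rounding difference +$10 on remainder applied to Central Ward.
Totals: Upper District $2,410 + $7,040 = $9,450; Central Ward $2,410 + $12,510 = $14,920; Pioneer Borough $2,410 + $12,140 = $14,550; North Zone $2,410 + $9,450 = $11,860.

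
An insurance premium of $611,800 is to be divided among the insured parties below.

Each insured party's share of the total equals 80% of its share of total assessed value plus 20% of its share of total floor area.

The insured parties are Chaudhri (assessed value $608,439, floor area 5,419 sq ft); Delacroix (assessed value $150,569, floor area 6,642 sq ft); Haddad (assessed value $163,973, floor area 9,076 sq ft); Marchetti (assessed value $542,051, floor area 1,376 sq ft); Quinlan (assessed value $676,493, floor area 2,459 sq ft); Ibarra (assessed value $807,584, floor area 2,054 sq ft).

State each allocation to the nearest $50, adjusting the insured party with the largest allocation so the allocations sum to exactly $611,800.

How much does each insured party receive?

Assessed value total 2,949,109; floor area total 27,026.
Combined weights (80% assessed value + 20% floor area): Chaudhri 0.2052; Delacroix 0.0900; Haddad 0.1116; Marchetti 0.1572; Quinlan 0.2017; Ibarra 0.2343.
Pro-rata amounts: Chaudhri 125,512.23; Delacroix 55,060.33; Haddad 68,304.80; Marchetti 96,189.69; Quinlan 123,405.23; Ibarra 143,327.72.
At nearest $50: Chaudhri $125,500; Delacroix $55,050; Haddad $68,300; Marchetti $96,200; Quinlan $123,400; Ibarra $143,350. Sum = $611,800.
Rounded total matches; no reconciliation needed.

Chaudhri: $125,500 · Delacroix: $55,050 · Haddad: $68,300 · Marchetti: $96,200 · Quinlan: $123,400 · Ibarra: $143,350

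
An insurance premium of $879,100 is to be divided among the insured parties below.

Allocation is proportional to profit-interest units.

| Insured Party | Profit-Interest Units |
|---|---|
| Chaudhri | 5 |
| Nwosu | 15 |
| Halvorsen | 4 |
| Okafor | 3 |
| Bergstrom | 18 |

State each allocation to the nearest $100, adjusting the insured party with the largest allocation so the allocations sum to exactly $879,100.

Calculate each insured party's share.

Profit-interest units total: 45.
Raw shares: Chaudhri 5/45 × $879,100 = 97,677.78; Nwosu 15/45 × $879,100 = 293,033.33; Halvorsen 4/45 × $879,100 = 78,142.22; Okafor 3/45 × $879,100 = 58,606.67; Bergstrom 18/45 × $879,100 = 351,640.00.
Rounded to nearest $100: Chaudhri $97,700; Nwosu $293,000; Halvorsen $78,100; Okafor $58,600; Bergstrom $351,600. Sum = $879,000.
Difference $879,100 − $879,000 = +$100 applied to largest allocation (Bergstrom): Bergstrom becomes $351,700.

Chaudhri: $97,700 · Nwosu: $293,000 · Halvorsen: $78,100 · Okafor: $58,600 · Bergstrom: $351,700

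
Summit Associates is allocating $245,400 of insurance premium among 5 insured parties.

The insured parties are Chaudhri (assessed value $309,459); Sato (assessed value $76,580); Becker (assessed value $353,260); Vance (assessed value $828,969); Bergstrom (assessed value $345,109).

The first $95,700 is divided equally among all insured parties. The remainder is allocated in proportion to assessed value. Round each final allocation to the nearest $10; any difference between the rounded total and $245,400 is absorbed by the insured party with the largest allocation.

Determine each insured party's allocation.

Chaudhri: $43,350; Sato: $25,130; Becker: $46,780; Vance: $84,000; Bergstrom: $46,140

First tranche $95,700 split equally: $19,140 each.
Remainder $149,700 by assessed value (total 1,913,377): Chaudhri 24,211.65 → $24,210; Sato 5,991.51 → $5,990; Becker 27,638.58 → $27,640; Vance 64,857.40 → $64,860; Bergstrom 27,000.86 → $27,000.
Totals: Chaudhri $19,140 + $24,210 = $43,350; Sato $19,140 + $5,990 = $25,130; Becker $19,140 + $27,640 = $46,780; Vance $19,140 + $64,860 = $84,000; Bergstrom $19,140 + $27,000 = $46,140.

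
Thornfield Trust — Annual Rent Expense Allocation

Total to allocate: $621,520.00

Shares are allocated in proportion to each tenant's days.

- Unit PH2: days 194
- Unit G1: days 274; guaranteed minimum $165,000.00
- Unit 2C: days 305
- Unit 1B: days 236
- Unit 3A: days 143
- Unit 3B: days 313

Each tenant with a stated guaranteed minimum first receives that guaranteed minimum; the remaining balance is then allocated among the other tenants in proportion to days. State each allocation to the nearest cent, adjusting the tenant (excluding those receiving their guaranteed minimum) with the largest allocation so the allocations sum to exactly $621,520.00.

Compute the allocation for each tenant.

Unit PH2: $74,361.78 | Unit G1: $165,000.00 | Unit 2C: $116,908.98 | Unit 1B: $90,460.72 | Unit 3A: $54,813.06 | Unit 3B: $119,975.46

Fund the minimums — Unit G1 $165,000.00. Remaining pool $456,520.00.
Remaining pool split over remaining days 1,191: Unit PH2 74,361.7800 → $74,361.78; Unit 2C 116,908.9840 → $116,908.98; Unit 1B 90,460.7221 → $90,460.72; Unit 3A 54,813.0647 → $54,813.06; Unit 3B 119,975.4492 → $119,975.45.
Rounding difference +$0.01 applied to Unit 3B → $119,975.46.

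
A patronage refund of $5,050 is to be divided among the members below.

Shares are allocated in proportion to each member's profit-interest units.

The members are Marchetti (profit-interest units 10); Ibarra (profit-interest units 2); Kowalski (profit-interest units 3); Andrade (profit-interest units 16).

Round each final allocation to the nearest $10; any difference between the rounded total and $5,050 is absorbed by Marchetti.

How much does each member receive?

Marchetti: $1,620 · Ibarra: $330 · Kowalski: $490 · Andrade: $2,610

Sum of profit-interest units: 31.
Pro-rata amounts: Marchetti 10/31 × $5,050 = 1,629.03; Ibarra 2/31 × $5,050 = 325.81; Kowalski 3/31 × $5,050 = 488.71; Andrade 16/31 × $5,050 = 2,606.45.
After rounding ($10): Marchetti $1,630; Ibarra $330; Kowalski $490; Andrade $2,610. Sum = $5,060.
Difference $5,050 − $5,060 = −$10 applied to Marchetti: Marchetti becomes $1,620.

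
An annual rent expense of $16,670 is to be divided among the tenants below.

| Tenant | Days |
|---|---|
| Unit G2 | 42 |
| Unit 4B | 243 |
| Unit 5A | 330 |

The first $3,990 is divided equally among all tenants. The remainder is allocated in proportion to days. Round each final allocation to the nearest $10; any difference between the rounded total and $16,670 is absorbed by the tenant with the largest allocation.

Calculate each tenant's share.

$3,990 shared equally gives $1,330 per tenant.
Remainder $12,680 by days (total 615): Unit G2 865.95 → $870; Unit 4B 5,010.15 → $5,010; Unit 5A 6,803.90 → $6,800.
Totals: Unit G2 $1,330 + $870 = $2,200; Unit 4B $1,330 + $5,010 = $6,340; Unit 5A $1,330 + $6,800 = $8,130.

Unit G2: $2,200 · Unit 4B: $6,340 · Unit 5A: $8,130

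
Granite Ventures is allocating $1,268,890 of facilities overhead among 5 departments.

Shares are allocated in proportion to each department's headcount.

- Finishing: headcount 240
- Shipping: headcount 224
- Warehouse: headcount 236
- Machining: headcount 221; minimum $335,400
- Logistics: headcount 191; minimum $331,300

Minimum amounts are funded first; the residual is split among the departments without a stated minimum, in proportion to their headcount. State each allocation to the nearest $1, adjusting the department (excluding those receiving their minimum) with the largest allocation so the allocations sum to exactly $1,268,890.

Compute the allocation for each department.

Guaranteed amounts: Machining $335,400; Logistics $331,300. Residual $602,190.
Residual split over remaining headcount 700: Finishing 206,465.14 → $206,465; Shipping 192,700.80 → $192,701; Warehouse 203,024.06 → $203,024.

Finishing: $206,465 · Shipping: $192,701 · Warehouse: $203,024 · Machining: $335,400 · Logistics: $331,300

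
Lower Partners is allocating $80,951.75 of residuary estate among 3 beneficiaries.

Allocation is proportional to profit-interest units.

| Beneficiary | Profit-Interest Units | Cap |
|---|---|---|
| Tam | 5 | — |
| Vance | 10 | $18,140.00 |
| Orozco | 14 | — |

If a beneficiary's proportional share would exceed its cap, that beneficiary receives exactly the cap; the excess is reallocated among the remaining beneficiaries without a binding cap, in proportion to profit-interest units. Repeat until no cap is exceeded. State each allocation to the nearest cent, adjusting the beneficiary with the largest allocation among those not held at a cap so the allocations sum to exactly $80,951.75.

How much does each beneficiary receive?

Combined profit-interest units = 29.
Proportional shares (ignoring caps): Tam 13,957.1983; Vance 27,914.3966; Orozco 39,080.1552.
Capped: Vance ($18,140.00); balance $62,811.75 reallocated over remaining profit-interest units 19.
Redistributed shares: Tam 16,529.4079 → $16,529.41; Orozco 46,282.3421 → $46,282.34.

Tam: $16,529.41 | Vance: $18,140.00 | Orozco: $46,282.34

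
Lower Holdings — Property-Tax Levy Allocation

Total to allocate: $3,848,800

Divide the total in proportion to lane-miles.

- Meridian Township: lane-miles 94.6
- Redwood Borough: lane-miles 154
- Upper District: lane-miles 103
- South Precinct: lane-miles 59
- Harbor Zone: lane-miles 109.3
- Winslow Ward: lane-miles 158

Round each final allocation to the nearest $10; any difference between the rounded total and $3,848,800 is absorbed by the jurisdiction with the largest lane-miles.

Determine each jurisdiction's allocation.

Combined lane-miles = 94.6 + 154 + 103 + 59 + 109.3 + 158 = 677.9.
Pro-rata amounts: Meridian Township 537,094.67; Redwood Borough 874,340.17; Upper District 584,785.96; South Precinct 334,974.48; Harbor Zone 620,554.42; Winslow Ward 897,050.30.
At nearest $10: Meridian Township $537,090; Redwood Borough $874,340; Upper District $584,790; South Precinct $334,970; Harbor Zone $620,550; Winslow Ward $897,050. Sum = $3,848,790.
Difference $3,848,800 − $3,848,790 = +$10 applied to largest lane-miles (Winslow Ward): Winslow Ward becomes $897,060.

Meridian Township: $537,090 · Redwood Borough: $874,340 · Upper District: $584,790 · South Precinct: $334,970 · Harbor Zone: $620,550 · Winslow Ward: $897,060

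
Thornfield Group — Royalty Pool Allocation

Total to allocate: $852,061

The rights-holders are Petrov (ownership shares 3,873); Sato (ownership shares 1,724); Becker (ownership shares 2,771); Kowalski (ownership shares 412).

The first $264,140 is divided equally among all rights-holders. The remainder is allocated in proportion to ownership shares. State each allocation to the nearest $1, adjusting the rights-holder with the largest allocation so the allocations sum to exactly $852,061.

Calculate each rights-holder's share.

$264,140 shared equally gives $66,035 per rights-holder.
Remainder $587,921 by ownership shares (total 8,780): Petrov 259,341.46 → $259,341; Sato 115,441.44 → $115,441; Becker 185,550.01 → $185,550; Kowalski 27,588.09 → $27,588.
Rounding difference +$1 on remainder applied to Petrov.
Totals: Petrov $66,035 + $259,342 = $325,377; Sato $66,035 + $115,441 = $181,476; Becker $66,035 + $185,550 = $251,585; Kowalski $66,035 + $27,588 = $93,623.

Petrov: $325,377; Sato: $181,476; Becker: $251,585; Kowalski: $93,623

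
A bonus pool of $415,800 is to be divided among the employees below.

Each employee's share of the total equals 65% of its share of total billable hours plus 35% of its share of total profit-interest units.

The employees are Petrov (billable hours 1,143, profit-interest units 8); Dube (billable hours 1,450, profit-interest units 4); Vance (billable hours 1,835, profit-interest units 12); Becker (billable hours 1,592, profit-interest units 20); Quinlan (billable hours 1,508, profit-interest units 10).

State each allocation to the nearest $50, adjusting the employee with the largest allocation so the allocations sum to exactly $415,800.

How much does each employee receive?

Petrov: $62,600 · Dube: $62,850 · Vance: $98,200 · Becker: $111,050 · Quinlan: $81,100

Billable hours total 7,528; profit-interest units total 54.
Composite weights (65% billable hours + 35% profit-interest units): Petrov 0.1505; Dube 0.1511; Vance 0.2362; Becker 0.2671; Quinlan 0.1950.
Raw shares: Petrov 62,595.95; Dube 62,837.85; Vance 98,220.11; Becker 111,055.93; Quinlan 81,090.16.
At nearest $50: Petrov $62,600; Dube $62,850; Vance $98,200; Becker $111,050; Quinlan $81,100. Sum = $415,800.
No rounding difference to absorb.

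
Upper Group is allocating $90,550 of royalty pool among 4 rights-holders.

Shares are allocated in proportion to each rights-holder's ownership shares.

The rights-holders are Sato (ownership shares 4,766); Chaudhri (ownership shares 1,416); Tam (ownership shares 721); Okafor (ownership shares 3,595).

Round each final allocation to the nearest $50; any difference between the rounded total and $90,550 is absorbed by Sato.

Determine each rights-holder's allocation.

Sato: $41,150; Chaudhri: $12,200; Tam: $6,200; Okafor: $31,000

Sum of ownership shares: 10,498.
Proportional shares: Sato 4,766/10,498 × $90,550 = 41,108.91; Chaudhri 1,416/10,498 × $90,550 = 12,213.64; Tam 721/10,498 × $90,550 = 6,218.95; Okafor 3,595/10,498 × $90,550 = 31,008.50.
At nearest $50: Sato $41,100; Chaudhri $12,200; Tam $6,200; Okafor $31,000. Sum = $90,500.
Difference $90,550 − $90,500 = +$50 applied to Sato: Sato becomes $41,150.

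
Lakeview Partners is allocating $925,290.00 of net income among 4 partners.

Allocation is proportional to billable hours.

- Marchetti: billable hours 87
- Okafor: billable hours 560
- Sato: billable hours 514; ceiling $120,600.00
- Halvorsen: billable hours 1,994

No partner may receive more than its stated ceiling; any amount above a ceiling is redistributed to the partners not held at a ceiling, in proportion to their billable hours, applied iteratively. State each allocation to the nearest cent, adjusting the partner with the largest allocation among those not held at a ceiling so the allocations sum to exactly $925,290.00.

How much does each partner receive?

Marchetti: $26,508.15 | Okafor: $170,627.19 | Sato: $120,600.00 | Halvorsen: $607,554.66

Billable hours total: 3,155.
Unconstrained shares: Marchetti 25,515.1284; Okafor 164,235.3090; Sato 150,744.5515; Halvorsen 584,795.0111.
Held at cap: Sato ($120,600.00); residual $804,690.00 reallocated over remaining billable hours 2,641.
Redistributed shares: Marchetti 26,508.1522 → $26,508.15; Okafor 170,627.1867 → $170,627.19; Halvorsen 607,554.6611 → $607,554.66.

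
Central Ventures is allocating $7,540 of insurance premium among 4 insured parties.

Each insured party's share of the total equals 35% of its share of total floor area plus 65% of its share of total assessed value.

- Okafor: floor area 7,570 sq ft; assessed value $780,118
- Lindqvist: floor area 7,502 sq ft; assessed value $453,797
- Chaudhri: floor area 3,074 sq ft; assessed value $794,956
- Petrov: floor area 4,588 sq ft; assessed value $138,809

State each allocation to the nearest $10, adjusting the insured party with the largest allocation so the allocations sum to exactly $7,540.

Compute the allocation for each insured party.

Okafor: $2,640; Lindqvist: $1,900; Chaudhri: $2,150; Petrov: $850

Floor area total 22,734; assessed value total 2,167,680.
Combined weights (35% floor area + 65% assessed value): Okafor 0.3505; Lindqvist 0.2516; Chaudhri 0.2857; Petrov 0.1123.
Pro-rata amounts: Okafor 2,642.54; Lindqvist 1,896.85; Chaudhri 2,154.18; Petrov 846.42.
After rounding ($10): Okafor $2,640; Lindqvist $1,900; Chaudhri $2,150; Petrov $850. Sum = $7,540.
Sum already equals the total — no adjustment.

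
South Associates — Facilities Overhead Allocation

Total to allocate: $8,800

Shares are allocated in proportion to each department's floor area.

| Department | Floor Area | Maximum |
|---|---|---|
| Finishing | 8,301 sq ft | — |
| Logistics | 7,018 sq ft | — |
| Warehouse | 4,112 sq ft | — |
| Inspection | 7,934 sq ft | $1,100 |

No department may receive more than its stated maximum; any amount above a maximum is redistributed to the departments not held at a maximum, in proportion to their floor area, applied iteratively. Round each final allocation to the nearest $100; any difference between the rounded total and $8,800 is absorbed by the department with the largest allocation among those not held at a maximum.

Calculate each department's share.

Finishing: $3,300; Logistics: $2,800; Warehouse: $1,600; Inspection: $1,100

Combined floor area = 27,365.
Pro-rata shares before constraints: Finishing 2,669.42; Logistics 2,256.84; Warehouse 1,322.33; Inspection 2,551.41.
Capped: Inspection ($1,100); residual $7,700 reallocated over remaining floor area 19,431.
Shares after redistribution: Finishing 3,289.47 → $3,300; Logistics 2,781.05 → $2,800; Warehouse 1,629.48 → $1,600.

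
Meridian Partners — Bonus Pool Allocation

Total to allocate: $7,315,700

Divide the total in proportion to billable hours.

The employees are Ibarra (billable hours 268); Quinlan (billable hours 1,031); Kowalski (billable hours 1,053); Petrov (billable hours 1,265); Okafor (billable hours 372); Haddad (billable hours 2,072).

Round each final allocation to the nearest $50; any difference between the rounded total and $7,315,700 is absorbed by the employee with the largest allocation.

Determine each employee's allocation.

Billable hours total: 6,061.
Unrounded shares: Ibarra 268/6,061 × $7,315,700 = 323,479.23; Quinlan 1,031/6,061 × $7,315,700 = 1,244,429.42; Kowalski 1,053/6,061 × $7,315,700 = 1,270,983.68; Petrov 1,265/6,061 × $7,315,700 = 1,526,870.24; Okafor 372/6,061 × $7,315,700 = 449,008.48; Haddad 2,072/6,061 × $7,315,700 = 2,500,928.96.
Rounded to nearest $50: Ibarra $323,500; Quinlan $1,244,450; Kowalski $1,271,000; Petrov $1,526,850; Okafor $449,000; Haddad $2,500,950. Sum = $7,315,750.
Difference $7,315,700 − $7,315,750 = −$50 applied to largest allocation (Haddad): Haddad becomes $2,500,900.

Ibarra: $323,500 · Quinlan: $1,244,450 · Kowalski: $1,271,000 · Petrov: $1,526,850 · Okafor: $449,000 · Haddad: $2,500,900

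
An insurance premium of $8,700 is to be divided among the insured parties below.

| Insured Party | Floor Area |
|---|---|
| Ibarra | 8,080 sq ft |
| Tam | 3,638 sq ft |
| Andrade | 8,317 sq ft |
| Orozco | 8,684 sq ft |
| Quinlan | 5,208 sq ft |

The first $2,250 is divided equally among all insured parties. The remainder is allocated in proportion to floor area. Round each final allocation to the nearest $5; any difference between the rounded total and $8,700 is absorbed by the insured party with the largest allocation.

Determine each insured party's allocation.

Ibarra: $1,985 | Tam: $1,140 | Andrade: $2,030 | Orozco: $2,105 | Quinlan: $1,440

Equal tier: $2,250 ÷ 5 = $450 apiece.
Remainder $6,450 by floor area (total 33,927): Ibarra 1,536.12 → $1,535; Tam 691.63 → $690; Andrade 1,581.18 → $1,580; Orozco 1,650.95 → $1,650; Quinlan 990.11 → $990.
Rounding difference +$5 on remainder applied to Orozco.
Totals: Ibarra $450 + $1,535 = $1,985; Tam $450 + $690 = $1,140; Andrade $450 + $1,580 = $2,030; Orozco $450 + $1,655 = $2,105; Quinlan $450 + $990 = $1,440.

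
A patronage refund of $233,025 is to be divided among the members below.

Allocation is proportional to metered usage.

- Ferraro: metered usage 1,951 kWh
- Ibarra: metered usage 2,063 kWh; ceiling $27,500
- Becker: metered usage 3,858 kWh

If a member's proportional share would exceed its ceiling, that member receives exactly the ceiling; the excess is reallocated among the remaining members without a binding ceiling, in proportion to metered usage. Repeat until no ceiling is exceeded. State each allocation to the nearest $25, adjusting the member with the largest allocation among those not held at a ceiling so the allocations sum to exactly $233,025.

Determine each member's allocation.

Ferraro: $69,025; Ibarra: $27,500; Becker: $136,500

Combined metered usage = 7,872.
Unconstrained shares: Ferraro 57,753.02; Ibarra 61,068.42; Becker 114,203.56.
Cap binds for Ibarra ($27,500); balance $205,525 reallocated over remaining metered usage 5,809.
Remaining shares: Ferraro 69,027.25 → $69,025; Becker 136,497.75 → $136,500.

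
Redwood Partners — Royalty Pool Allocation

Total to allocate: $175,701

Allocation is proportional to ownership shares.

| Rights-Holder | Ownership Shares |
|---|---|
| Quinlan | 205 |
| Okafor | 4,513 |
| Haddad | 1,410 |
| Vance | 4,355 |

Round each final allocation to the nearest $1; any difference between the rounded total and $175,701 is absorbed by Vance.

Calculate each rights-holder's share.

Quinlan: $3,436 | Okafor: $75,640 | Haddad: $23,632 | Vance: $72,993

Ownership shares total: 10,483.
Unrounded shares: Quinlan 205/10,483 × $175,701 = 3,435.92; Okafor 4,513/10,483 × $175,701 = 75,640.43; Haddad 1,410/10,483 × $175,701 = 23,632.40; Vance 4,355/10,483 × $175,701 = 72,992.26.
At nearest $1: Quinlan $3,436; Okafor $75,640; Haddad $23,632; Vance $72,992. Sum = $175,700.
Difference $175,701 − $175,700 = +$1 applied to Vance: Vance becomes $72,993.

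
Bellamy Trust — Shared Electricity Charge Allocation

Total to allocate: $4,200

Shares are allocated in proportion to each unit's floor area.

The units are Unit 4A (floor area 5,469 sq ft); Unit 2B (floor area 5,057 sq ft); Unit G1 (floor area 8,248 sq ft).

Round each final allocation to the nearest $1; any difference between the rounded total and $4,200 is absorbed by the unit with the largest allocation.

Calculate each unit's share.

Floor area total: 18,774.
Proportional shares: Unit 4A 5,469/18,774 × $4,200 = 1,223.49; Unit 2B 5,057/18,774 × $4,200 = 1,131.32; Unit G1 8,248/18,774 × $4,200 = 1,845.19.
After rounding ($1): Unit 4A $1,223; Unit 2B $1,131; Unit G1 $1,845. Sum = $4,199.
Difference $4,200 − $4,199 = +$1 applied to largest allocation (Unit G1): Unit G1 becomes $1,846.

Unit 4A: $1,223; Unit 2B: $1,131; Unit G1: $1,846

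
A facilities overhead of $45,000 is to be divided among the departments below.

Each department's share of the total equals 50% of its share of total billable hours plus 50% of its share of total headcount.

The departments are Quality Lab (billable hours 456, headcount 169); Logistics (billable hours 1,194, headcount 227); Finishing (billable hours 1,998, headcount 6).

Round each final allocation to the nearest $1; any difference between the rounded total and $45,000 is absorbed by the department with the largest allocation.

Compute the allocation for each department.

Billable hours total 3,648; headcount total 402.
Combined weights (50% billable hours + 50% headcount): Quality Lab 0.2727; Logistics 0.4460; Finishing 0.2813.
Unrounded shares: Quality Lab 12,271.46; Logistics 20,069.53; Finishing 12,659.01.
At nearest $1: Quality Lab $12,271; Logistics $20,070; Finishing $12,659. Sum = $45,000.
Rounded total matches; no reconciliation needed.

Quality Lab: $12,271 | Logistics: $20,070 | Finishing: $12,659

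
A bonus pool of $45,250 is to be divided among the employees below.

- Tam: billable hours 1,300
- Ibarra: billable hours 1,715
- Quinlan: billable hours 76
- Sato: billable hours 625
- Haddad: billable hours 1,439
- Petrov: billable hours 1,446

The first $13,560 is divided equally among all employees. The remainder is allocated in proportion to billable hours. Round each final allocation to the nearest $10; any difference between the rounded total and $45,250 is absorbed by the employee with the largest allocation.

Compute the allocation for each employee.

Equal tier: $13,560 ÷ 6 = $2,260 apiece.
Remainder $31,690 by billable hours (total 6,601): Tam 6,241.02 → $6,240; Ibarra 8,233.35 → $8,230; Quinlan 364.86 → $360; Sato 3,000.49 → $3,000; Haddad 6,908.33 → $6,910; Petrov 6,941.94 → $6,940.
Rounding difference +$10 on remainder applied to Ibarra.
Totals: Tam $2,260 + $6,240 = $8,500; Ibarra $2,260 + $8,240 = $10,500; Quinlan $2,260 + $360 = $2,620; Sato $2,260 + $3,000 = $5,260; Haddad $2,260 + $6,910 = $9,170; Petrov $2,260 + $6,940 = $9,200.

Tam: $8,500 | Ibarra: $10,500 | Quinlan: $2,620 | Sato: $5,260 | Haddad: $9,170 | Petrov: $9,200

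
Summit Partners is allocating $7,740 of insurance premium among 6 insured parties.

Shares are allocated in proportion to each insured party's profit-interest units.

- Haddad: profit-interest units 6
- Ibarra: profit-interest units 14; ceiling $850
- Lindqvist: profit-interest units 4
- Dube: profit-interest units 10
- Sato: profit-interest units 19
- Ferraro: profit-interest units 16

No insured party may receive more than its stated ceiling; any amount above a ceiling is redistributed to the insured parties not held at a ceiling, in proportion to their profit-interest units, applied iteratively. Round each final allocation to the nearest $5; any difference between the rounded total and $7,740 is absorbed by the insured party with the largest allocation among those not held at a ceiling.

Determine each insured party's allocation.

Profit-interest units total: 69.
Proportional shares (ignoring caps): Haddad 673.04; Ibarra 1,570.43; Lindqvist 448.70; Dube 1,121.74; Sato 2,131.30; Ferraro 1,794.78.
Held at cap: Ibarra ($850); residual $6,890 reallocated over remaining profit-interest units 55.
Shares after redistribution: Haddad 751.64 → $750; Lindqvist 501.09 → $500; Dube 1,252.73 → $1,255; Sato 2,380.18 → $2,380; Ferraro 2,004.36 → $2,005.

Haddad: $750 · Ibarra: $850 · Lindqvist: $500 · Dube: $1,255 · Sato: $2,380 · Ferraro: $2,005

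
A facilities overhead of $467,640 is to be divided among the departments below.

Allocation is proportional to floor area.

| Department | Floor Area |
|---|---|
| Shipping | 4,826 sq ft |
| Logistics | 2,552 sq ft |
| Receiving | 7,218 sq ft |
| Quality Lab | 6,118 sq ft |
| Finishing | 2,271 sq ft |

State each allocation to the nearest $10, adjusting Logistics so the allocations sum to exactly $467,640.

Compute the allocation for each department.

Shipping: $98,190 | Logistics: $51,930 | Receiving: $146,850 | Quality Lab: $124,470 | Finishing: $46,200

Sum of floor area: 22,985.
Raw shares: Shipping 4,826/22,985 × $467,640 = 98,187.11; Logistics 2,552/22,985 × $467,640 = 51,921.57; Receiving 7,218/22,985 × $467,640 = 146,853.41; Quality Lab 6,118/22,985 × $467,640 = 124,473.42; Finishing 2,271/22,985 × $467,640 = 46,204.50.
Rounded to nearest $10: Shipping $98,190; Logistics $51,920; Receiving $146,850; Quality Lab $124,470; Finishing $46,200. Sum = $467,630.
Difference $467,640 − $467,630 = +$10 applied to Logistics: Logistics becomes $51,930.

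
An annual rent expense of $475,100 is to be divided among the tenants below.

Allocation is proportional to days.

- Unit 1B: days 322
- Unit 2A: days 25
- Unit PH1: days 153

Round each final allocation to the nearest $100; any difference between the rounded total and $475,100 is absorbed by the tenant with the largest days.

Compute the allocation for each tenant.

Days total: 500.
Pro-rata amounts: Unit 1B 322/500 × $475,100 = 305,964.40; Unit 2A 25/500 × $475,100 = 23,755.00; Unit PH1 153/500 × $475,100 = 145,380.60.
Rounded to nearest $100: Unit 1B $306,000; Unit 2A $23,800; Unit PH1 $145,400. Sum = $475,200.
Difference $475,100 − $475,200 = −$100 applied to largest days (Unit 1B): Unit 1B becomes $305,900.

Unit 1B: $305,900; Unit 2A: $23,800; Unit PH1: $145,400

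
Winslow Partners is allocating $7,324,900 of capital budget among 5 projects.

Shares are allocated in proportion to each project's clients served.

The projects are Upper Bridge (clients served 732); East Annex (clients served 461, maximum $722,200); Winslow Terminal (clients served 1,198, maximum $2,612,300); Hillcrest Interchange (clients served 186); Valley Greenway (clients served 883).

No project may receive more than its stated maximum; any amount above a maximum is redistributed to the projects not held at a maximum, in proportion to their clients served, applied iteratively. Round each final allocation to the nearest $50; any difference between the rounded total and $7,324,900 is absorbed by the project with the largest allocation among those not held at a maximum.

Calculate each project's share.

Clients served total: 3,460.
Proportional shares (ignoring caps): Upper Bridge 1,549,660.92; East Annex 975,947.66; Winslow Terminal 2,536,193.70; Hillcrest Interchange 393,766.30; Valley Greenway 1,869,331.42.
Cap binds for East Annex ($722,200); balance $6,602,700 reallocated over remaining clients served 2,999.
Cap binds for Winslow Terminal ($2,612,300); balance $3,990,400 reallocated over remaining clients served 1,801.
Remaining shares: Upper Bridge 1,621,861.63 → $1,621,850; Hillcrest Interchange 412,112.38 → $412,100; Valley Greenway 1,956,425.99 → $1,956,450.

Upper Bridge: $1,621,850; East Annex: $722,200; Winslow Terminal: $2,612,300; Hillcrest Interchange: $412,100; Valley Greenway: $1,956,450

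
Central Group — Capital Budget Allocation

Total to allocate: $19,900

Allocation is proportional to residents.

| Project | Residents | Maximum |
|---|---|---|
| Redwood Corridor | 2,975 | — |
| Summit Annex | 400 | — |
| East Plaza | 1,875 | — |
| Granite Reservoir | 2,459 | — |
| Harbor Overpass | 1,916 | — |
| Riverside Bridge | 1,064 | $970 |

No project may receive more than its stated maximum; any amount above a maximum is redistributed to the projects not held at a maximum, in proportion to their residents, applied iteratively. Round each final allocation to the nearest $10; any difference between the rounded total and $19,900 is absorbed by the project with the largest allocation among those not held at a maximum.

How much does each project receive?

Redwood Corridor: $5,840 · Summit Annex: $790 · East Plaza: $3,690 · Granite Reservoir: $4,840 · Harbor Overpass: $3,770 · Riverside Bridge: $970

Total residents = 10,689.
Unconstrained shares: Redwood Corridor 5,538.64; Summit Annex 744.69; East Plaza 3,490.74; Granite Reservoir 4,577.99; Harbor Overpass 3,567.07; Riverside Bridge 1,980.88.
Cap binds for Riverside Bridge ($970); remaining pool $18,930 reallocated over remaining residents 9,625.
Redistributed shares: Redwood Corridor 5,851.09 → $5,850; Summit Annex 786.70 → $790; East Plaza 3,687.66 → $3,690; Granite Reservoir 4,836.25 → $4,840; Harbor Overpass 3,768.30 → $3,770.
Rounding difference −$10 applied to Redwood Corridor → $5,840.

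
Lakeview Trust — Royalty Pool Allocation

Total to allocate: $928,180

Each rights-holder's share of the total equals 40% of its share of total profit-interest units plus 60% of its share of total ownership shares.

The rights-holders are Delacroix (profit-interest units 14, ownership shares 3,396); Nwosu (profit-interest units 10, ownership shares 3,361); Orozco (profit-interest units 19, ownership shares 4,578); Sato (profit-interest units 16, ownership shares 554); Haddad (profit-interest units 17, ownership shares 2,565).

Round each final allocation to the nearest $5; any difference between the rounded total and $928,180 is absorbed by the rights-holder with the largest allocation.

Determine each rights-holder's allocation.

Profit-interest units total 76; ownership shares total 14,454.
Combined weights (40% profit-interest units + 60% ownership shares): Delacroix 0.2147; Nwosu 0.1922; Orozco 0.2900; Sato 0.1072; Haddad 0.1959.
Unrounded shares: Delacroix 199,239.01; Nwosu 178,349.83; Orozco 269,206.88; Sato 99,507.97; Haddad 181,876.31.
At nearest $5: Delacroix $199,240; Nwosu $178,350; Orozco $269,205; Sato $99,510; Haddad $181,875. Sum = $928,180.
Rounded total matches; no reconciliation needed.

Delacroix: $199,240; Nwosu: $178,350; Orozco: $269,205; Sato: $99,510; Haddad: $181,875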